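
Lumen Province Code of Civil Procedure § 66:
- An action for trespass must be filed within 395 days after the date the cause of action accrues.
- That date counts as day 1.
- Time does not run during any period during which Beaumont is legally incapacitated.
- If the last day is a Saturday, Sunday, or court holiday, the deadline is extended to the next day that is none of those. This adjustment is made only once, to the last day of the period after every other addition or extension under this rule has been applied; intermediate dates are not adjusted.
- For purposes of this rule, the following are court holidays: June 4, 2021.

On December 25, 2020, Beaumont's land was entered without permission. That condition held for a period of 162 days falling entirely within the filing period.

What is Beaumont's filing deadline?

July 4, 2022

Counting December 25, 2020 as day 1, day 395 is January 23, 2022.
Tolling adds 162 days: January 23, 2022 + 162 days = July 4, 2022.
July 4, 2022 is a Monday and not a court holiday, so no extension applies.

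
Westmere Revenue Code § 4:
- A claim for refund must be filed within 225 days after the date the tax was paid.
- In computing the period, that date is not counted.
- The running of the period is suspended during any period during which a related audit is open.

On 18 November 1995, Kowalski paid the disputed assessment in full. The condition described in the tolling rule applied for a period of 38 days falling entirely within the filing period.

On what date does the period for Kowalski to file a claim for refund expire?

August 7, 1996

225 days after 18 November 1995 is June 30, 1996.
Tolling adds 38 days: June 30, 1996 + 38 days = August 7, 1996.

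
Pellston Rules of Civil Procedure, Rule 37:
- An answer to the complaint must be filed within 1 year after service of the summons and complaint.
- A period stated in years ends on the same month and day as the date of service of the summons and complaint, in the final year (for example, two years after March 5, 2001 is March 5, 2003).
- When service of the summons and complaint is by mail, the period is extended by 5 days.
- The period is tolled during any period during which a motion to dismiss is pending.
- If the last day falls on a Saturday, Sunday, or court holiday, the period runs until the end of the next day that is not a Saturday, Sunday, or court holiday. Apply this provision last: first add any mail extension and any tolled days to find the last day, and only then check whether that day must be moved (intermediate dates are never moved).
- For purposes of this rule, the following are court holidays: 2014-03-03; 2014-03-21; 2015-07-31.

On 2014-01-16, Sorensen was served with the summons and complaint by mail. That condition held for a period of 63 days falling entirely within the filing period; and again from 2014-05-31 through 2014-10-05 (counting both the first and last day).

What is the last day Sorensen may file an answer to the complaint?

1 year after 2014-01-16 is January 16, 2015.
Service was by mail, adding 5 days: January 16, 2015 + 5 days = January 21, 2015.
Tolling adds 63 days: January 21, 2015 + 63 days = March 25, 2015.
From May 31, 2014 through October 5, 2014 inclusive is 128 days; tolling adds 128 days: March 25, 2015 + 128 days = July 31, 2015.
July 31, 2015 is a listed holiday; August 1, 2015 is Saturday; August 2, 2015 is Sunday. The next qualifying day is August 3, 2015.

August 3, 2015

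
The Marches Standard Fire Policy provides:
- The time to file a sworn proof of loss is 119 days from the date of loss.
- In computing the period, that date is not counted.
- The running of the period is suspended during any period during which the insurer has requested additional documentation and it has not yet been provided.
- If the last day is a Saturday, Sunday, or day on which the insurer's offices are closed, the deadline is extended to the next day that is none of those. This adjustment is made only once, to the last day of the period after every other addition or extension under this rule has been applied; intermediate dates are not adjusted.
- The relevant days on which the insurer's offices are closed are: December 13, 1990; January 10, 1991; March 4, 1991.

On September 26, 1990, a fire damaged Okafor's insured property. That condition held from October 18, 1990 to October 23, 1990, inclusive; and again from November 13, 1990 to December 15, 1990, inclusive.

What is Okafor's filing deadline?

119 days after September 26, 1990 is January 23, 1991.
From October 18, 1990 through October 23, 1990 inclusive is 6 days; tolling adds 6 days: January 23, 1991 + 6 days = January 29, 1991.
From November 13, 1990 through December 15, 1990 inclusive is 33 days; tolling adds 33 days: January 29, 1991 + 33 days = March 3, 1991.
March 3, 1991 is Sunday; March 4, 1991 is a listed holiday. The next qualifying day is March 5, 1991.

March 5, 1991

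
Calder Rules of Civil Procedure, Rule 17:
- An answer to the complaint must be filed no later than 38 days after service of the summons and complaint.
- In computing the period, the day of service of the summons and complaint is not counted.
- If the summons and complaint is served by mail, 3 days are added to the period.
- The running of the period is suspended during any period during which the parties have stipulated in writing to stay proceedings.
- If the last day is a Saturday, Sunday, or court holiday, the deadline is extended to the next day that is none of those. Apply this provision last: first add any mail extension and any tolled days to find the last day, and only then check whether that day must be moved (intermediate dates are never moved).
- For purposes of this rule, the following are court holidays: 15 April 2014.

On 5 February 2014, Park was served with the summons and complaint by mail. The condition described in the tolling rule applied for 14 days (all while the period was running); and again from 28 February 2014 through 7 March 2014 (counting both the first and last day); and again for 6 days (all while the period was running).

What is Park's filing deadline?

April 16, 2014

38 days after 5 February 2014 is March 15, 2014.
Service was by mail, adding 3 days: March 15, 2014 + 3 days = March 18, 2014.
Tolling adds 14 days: March 18, 2014 + 14 days = April 1, 2014.
From February 28, 2014 through March 7, 2014 inclusive is 8 days; tolling adds 8 days: April 1, 2014 + 8 days = April 9, 2014.
Tolling adds 6 days: April 9, 2014 + 6 days = April 15, 2014.
April 15, 2014 is a listed holiday. The next qualifying day is April 16, 2014.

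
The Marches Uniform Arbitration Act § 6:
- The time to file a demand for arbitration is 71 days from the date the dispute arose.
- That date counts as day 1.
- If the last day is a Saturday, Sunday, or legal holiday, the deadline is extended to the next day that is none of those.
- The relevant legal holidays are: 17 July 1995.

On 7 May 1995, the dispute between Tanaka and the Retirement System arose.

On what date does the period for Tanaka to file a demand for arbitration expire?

July 18, 1995

Counting 7 May 1995 as day 1, day 71 is July 16, 1995.
July 16, 1995 is Sunday; July 17, 1995 is a listed holiday. The next qualifying day is July 18, 1995.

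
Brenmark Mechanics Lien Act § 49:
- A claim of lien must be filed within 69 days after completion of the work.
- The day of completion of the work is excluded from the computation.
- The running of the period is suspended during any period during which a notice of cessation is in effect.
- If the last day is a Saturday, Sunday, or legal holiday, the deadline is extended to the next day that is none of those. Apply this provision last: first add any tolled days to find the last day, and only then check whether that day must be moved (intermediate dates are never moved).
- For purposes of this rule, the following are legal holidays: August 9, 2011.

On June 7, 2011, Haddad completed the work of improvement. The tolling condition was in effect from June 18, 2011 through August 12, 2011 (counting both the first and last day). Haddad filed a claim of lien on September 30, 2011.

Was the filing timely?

69 days after June 7, 2011 is August 15, 2011.
From June 18, 2011 through August 12, 2011 inclusive is 56 days; tolling adds 56 days: August 15, 2011 + 56 days = October 10, 2011.
October 10, 2011 is a Monday and not a legal holiday, so no extension applies.
The deadline is October 10, 2011; the filing on September 30, 2011 is on or before that date.

Yes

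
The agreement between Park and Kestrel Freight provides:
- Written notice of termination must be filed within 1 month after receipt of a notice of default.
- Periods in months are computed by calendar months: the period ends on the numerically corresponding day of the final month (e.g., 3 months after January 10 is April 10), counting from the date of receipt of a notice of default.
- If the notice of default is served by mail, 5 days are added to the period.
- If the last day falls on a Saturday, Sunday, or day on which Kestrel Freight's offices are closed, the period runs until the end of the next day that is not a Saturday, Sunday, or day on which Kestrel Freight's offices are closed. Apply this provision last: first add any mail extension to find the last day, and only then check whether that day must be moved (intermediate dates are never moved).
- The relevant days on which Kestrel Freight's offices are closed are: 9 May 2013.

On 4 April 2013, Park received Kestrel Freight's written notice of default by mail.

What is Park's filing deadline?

1 month after 4 April 2013 is May 4, 2013.
Service was by mail, adding 5 days: May 4, 2013 + 5 days = May 9, 2013.
May 9, 2013 is a listed holiday. The next qualifying day is May 10, 2013.

May 10, 2013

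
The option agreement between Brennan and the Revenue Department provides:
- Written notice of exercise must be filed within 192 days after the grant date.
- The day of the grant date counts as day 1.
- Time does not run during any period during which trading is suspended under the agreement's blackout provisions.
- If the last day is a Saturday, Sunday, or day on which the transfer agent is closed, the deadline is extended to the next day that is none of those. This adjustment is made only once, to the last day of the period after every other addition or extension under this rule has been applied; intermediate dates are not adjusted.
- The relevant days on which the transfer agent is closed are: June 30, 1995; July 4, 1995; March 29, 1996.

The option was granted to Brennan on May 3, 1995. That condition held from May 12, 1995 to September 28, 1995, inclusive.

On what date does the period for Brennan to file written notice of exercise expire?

April 1, 1996

Counting May 3, 1995 as day 1, day 192 is November 10, 1995.
From May 12, 1995 through September 28, 1995 inclusive is 140 days; tolling adds 140 days: November 10, 1995 + 140 days = March 29, 1996.
March 29, 1996 is a listed holiday; March 30, 1996 is Saturday; March 31, 1996 is Sunday. The next qualifying day is April 1, 1996.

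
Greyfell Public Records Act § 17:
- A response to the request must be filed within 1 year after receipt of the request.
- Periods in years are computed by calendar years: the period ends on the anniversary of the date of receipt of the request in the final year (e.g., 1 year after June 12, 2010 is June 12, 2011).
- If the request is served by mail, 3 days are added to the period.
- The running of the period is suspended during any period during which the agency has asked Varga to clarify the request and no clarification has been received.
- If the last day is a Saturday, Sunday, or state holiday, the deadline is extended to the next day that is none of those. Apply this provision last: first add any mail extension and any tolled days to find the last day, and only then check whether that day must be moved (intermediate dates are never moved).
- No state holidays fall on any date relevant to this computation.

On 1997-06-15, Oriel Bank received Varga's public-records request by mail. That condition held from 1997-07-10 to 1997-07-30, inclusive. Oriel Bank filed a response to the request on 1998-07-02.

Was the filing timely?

Yes

1 year after 1997-06-15 is June 15, 1998.
Service was by mail, adding 3 days: June 15, 1998 + 3 days = June 18, 1998.
From July 10, 1997 through July 30, 1997 inclusive is 21 days; tolling adds 21 days: June 18, 1998 + 21 days = July 9, 1998.
July 9, 1998 is a Thursday and not a state holiday, so no extension applies.
The deadline is July 9, 1998; the filing on July 2, 1998 is on or before that date.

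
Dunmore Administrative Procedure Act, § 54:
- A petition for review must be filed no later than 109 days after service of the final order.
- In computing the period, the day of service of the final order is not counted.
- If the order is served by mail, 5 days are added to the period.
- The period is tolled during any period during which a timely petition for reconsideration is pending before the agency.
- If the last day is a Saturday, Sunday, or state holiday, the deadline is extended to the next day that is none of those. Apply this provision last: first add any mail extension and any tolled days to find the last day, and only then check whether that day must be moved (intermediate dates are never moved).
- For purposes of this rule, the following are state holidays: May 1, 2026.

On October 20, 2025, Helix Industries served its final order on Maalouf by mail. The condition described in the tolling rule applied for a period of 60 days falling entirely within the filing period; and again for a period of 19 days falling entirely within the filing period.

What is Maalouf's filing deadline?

109 days after October 20, 2025 is February 6, 2026.
Service was by mail, adding 5 days: February 6, 2026 + 5 days = February 11, 2026.
Tolling adds 60 days: February 11, 2026 + 60 days = April 12, 2026.
Tolling adds 19 days: April 12, 2026 + 19 days = May 1, 2026.
May 1, 2026 is a listed holiday; May 2, 2026 is Saturday; May 3, 2026 is Sunday. The next qualifying day is May 4, 2026.

May 4, 2026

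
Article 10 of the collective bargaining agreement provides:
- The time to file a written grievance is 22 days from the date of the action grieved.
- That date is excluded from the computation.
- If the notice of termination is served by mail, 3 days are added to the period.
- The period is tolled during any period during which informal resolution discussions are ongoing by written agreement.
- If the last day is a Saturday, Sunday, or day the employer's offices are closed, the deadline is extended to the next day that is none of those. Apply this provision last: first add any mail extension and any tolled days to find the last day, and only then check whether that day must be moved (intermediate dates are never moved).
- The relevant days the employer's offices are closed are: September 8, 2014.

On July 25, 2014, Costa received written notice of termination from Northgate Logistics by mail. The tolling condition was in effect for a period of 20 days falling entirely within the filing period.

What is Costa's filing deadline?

September 9, 2014

22 days after July 25, 2014 is August 16, 2014.
Service was by mail, adding 3 days: August 16, 2014 + 3 days = August 19, 2014.
Tolling adds 20 days: August 19, 2014 + 20 days = September 8, 2014.
September 8, 2014 is a listed holiday. The next qualifying day is September 9, 2014.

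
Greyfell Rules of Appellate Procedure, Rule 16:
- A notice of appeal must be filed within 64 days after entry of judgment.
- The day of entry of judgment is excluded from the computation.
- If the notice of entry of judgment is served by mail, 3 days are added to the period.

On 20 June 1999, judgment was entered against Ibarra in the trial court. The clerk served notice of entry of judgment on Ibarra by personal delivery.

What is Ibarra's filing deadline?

August 23, 1999

64 days after 20 June 1999 is August 23, 1999.
Service was not by mail, so no mail extension applies.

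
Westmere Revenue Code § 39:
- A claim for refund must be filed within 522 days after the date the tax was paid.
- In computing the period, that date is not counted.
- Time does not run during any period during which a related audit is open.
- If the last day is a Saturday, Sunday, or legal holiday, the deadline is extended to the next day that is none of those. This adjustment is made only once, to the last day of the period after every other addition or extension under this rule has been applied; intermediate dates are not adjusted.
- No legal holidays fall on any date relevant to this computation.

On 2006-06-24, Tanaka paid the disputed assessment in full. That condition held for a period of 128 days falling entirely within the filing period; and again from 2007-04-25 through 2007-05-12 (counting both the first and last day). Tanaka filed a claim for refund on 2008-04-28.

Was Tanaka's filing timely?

No

522 days after 2006-06-24 is November 28, 2007.
Tolling adds 128 days: November 28, 2007 + 128 days = April 4, 2008.
From April 25, 2007 through May 12, 2007 inclusive is 18 days; tolling adds 18 days: April 4, 2008 + 18 days = April 22, 2008.
April 22, 2008 is a Tuesday and not a legal holiday, so no extension applies.
The deadline is April 22, 2008; the filing on April 28, 2008 is after that date.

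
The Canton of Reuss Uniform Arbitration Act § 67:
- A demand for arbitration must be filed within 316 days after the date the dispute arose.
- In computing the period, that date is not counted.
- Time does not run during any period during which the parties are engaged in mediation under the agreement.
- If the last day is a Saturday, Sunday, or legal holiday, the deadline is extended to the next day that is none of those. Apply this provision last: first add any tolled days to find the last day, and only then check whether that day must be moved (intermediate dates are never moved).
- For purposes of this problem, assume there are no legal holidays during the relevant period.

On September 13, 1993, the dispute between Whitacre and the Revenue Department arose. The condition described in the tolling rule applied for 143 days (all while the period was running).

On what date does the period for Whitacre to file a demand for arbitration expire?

316 days after September 13, 1993 is July 26, 1994.
Tolling adds 143 days: July 26, 1994 + 143 days = December 16, 1994.
December 16, 1994 is a Friday and not a legal holiday, so no extension applies.

December 16, 1994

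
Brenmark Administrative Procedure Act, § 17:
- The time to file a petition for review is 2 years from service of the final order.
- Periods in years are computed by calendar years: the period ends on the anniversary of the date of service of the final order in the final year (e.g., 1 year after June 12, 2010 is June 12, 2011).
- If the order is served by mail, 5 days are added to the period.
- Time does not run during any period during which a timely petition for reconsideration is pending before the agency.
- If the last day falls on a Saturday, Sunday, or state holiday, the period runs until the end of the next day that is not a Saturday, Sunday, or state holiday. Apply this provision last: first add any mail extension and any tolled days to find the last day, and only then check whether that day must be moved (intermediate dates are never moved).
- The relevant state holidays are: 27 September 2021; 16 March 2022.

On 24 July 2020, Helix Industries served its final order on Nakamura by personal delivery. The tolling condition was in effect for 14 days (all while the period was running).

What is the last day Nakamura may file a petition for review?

2 years after 24 July 2020 is July 24, 2022.
Service was not by mail, so no mail extension applies.
Tolling adds 14 days: July 24, 2022 + 14 days = August 7, 2022.
August 7, 2022 is Sunday. The next qualifying day is August 8, 2022.

August 8, 2022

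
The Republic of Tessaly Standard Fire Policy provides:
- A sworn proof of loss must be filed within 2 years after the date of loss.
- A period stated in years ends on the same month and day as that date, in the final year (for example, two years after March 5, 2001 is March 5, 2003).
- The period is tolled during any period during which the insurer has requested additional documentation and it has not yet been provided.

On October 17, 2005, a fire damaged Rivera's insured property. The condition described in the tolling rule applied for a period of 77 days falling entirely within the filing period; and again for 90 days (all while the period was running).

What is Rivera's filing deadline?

April 1, 2008

2 years after October 17, 2005 is October 17, 2007.
Tolling adds 77 days: October 17, 2007 + 77 days = January 2, 2008.
Tolling adds 90 days: January 2, 2008 + 90 days = April 1, 2008.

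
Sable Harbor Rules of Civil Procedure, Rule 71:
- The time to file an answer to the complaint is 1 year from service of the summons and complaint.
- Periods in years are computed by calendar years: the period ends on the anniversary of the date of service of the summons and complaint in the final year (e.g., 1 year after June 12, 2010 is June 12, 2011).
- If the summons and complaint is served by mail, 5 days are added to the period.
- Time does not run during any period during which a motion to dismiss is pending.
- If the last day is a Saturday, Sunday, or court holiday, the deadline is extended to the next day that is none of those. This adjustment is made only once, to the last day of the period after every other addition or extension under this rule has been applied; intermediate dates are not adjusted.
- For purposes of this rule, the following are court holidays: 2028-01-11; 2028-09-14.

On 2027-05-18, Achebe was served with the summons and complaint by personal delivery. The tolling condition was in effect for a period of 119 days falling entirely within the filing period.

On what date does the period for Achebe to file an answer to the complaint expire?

1 year after 2027-05-18 is May 18, 2028.
Service was not by mail, so no mail extension applies.
Tolling adds 119 days: May 18, 2028 + 119 days = September 14, 2028.
September 14, 2028 is a listed holiday. The next qualifying day is September 15, 2028.

September 15, 2028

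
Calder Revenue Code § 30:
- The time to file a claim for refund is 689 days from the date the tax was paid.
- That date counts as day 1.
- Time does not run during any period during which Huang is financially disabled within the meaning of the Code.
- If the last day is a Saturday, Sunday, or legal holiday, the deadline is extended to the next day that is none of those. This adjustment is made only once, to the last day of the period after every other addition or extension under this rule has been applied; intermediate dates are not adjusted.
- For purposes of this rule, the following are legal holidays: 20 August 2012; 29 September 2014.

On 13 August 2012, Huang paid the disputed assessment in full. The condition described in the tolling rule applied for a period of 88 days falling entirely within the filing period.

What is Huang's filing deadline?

Counting 13 August 2012 as day 1, day 689 is July 2, 2014.
Tolling adds 88 days: July 2, 2014 + 88 days = September 28, 2014.
September 28, 2014 is Sunday; September 29, 2014 is a listed holiday. The next qualifying day is September 30, 2014.

September 30, 2014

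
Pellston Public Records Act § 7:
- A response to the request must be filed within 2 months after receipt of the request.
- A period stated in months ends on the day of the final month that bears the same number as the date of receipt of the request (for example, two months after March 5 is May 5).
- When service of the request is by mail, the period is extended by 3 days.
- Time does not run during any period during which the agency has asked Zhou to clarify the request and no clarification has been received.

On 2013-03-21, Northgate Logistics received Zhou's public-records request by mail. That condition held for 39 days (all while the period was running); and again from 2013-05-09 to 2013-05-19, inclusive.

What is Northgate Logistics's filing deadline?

2 months after 2013-03-21 is May 21, 2013.
Service was by mail, adding 3 days: May 21, 2013 + 3 days = May 24, 2013.
Tolling adds 39 days: May 24, 2013 + 39 days = July 2, 2013.
From May 9, 2013 through May 19, 2013 inclusive is 11 days; tolling adds 11 days: July 2, 2013 + 11 days = July 13, 2013.

July 13, 2013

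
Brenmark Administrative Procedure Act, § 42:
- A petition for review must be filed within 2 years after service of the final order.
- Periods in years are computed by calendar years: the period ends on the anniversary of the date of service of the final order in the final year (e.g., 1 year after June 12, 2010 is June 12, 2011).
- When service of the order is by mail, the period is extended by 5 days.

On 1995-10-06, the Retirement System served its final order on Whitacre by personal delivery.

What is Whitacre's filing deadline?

2 years after 1995-10-06 is October 6, 1997.
Service was not by mail, so no mail extension applies.

October 6, 1997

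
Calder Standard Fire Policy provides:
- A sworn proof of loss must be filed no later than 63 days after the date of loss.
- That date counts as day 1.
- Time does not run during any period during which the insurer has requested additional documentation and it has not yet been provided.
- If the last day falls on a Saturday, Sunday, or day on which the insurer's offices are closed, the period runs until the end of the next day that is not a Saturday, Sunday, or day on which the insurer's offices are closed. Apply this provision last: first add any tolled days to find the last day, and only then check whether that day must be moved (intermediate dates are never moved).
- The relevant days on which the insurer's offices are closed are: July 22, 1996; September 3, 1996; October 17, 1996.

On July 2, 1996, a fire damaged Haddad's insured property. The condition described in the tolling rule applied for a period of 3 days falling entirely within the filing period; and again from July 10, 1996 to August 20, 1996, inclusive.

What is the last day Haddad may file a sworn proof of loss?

Counting July 2, 1996 as day 1, day 63 is September 2, 1996.
Tolling adds 3 days: September 2, 1996 + 3 days = September 5, 1996.
From July 10, 1996 through August 20, 1996 inclusive is 42 days; tolling adds 42 days: September 5, 1996 + 42 days = October 17, 1996.
October 17, 1996 is a listed holiday. The next qualifying day is October 18, 1996.

October 18, 1996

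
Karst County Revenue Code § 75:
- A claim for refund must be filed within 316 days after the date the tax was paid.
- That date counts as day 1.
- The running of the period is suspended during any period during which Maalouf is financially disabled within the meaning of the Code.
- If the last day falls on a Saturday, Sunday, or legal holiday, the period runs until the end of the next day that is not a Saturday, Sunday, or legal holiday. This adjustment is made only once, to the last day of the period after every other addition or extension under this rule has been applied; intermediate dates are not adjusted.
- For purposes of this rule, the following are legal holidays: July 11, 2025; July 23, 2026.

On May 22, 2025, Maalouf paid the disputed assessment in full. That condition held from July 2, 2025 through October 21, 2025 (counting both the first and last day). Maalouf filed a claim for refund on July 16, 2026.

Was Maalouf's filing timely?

Yes

Counting May 22, 2025 as day 1, day 316 is April 2, 2026.
From July 2, 2025 through October 21, 2025 inclusive is 112 days; tolling adds 112 days: April 2, 2026 + 112 days = July 23, 2026.
July 23, 2026 is a listed holiday. The next qualifying day is July 24, 2026.
The deadline is July 24, 2026; the filing on July 16, 2026 is on or before that date.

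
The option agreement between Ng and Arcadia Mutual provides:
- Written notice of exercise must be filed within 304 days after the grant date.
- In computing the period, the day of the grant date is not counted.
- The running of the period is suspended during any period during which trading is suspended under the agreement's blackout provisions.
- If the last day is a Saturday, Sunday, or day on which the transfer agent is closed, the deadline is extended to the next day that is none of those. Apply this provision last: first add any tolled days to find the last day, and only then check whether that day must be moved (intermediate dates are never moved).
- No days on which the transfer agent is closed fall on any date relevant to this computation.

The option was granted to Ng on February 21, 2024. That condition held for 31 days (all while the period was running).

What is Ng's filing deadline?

304 days after February 21, 2024 is December 21, 2024.
Tolling adds 31 days: December 21, 2024 + 31 days = January 21, 2025.
January 21, 2025 is a Tuesday and not a day on which the transfer agent is closed, so no extension applies.

January 21, 2025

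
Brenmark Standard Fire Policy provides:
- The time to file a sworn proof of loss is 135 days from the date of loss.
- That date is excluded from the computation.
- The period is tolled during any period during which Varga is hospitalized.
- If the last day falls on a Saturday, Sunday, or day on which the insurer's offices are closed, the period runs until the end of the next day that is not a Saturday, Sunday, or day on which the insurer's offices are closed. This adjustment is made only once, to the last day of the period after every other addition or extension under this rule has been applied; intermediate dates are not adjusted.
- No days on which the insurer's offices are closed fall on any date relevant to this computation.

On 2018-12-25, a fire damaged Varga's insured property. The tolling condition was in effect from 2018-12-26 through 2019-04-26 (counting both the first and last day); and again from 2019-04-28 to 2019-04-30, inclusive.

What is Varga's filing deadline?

135 days after 2018-12-25 is May 9, 2019.
From December 26, 2018 through April 26, 2019 inclusive is 122 days; tolling adds 122 days: May 9, 2019 + 122 days = September 8, 2019.
From April 28, 2019 through April 30, 2019 inclusive is 3 days; tolling adds 3 days: September 8, 2019 + 3 days = September 11, 2019.
September 11, 2019 is a Wednesday and not a day on which the insurer's offices are closed, so no extension applies.

September 11, 2019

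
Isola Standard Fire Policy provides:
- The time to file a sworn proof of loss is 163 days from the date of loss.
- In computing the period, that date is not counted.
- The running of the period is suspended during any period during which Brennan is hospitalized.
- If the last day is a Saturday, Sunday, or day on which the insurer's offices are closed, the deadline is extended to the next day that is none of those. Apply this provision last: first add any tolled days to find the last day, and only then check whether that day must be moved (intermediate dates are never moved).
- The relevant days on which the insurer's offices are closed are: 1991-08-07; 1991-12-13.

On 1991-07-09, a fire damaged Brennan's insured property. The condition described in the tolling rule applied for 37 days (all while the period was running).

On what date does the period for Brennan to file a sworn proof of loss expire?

163 days after 1991-07-09 is December 19, 1991.
Tolling adds 37 days: December 19, 1991 + 37 days = January 25, 1992.
January 25, 1992 is Saturday; January 26, 1992 is Sunday. The next qualifying day is January 27, 1992.

January 27, 1992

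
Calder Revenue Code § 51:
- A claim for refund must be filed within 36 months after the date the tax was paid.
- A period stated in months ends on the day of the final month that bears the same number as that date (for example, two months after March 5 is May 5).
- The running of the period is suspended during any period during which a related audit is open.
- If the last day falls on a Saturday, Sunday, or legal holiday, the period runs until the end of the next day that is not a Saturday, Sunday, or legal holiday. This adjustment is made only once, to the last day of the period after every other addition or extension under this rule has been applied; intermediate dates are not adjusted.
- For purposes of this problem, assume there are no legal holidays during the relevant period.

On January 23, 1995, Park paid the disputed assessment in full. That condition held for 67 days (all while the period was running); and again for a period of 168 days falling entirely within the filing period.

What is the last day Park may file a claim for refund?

September 15, 1998

36 months after January 23, 1995 is January 23, 1998.
Tolling adds 67 days: January 23, 1998 + 67 days = March 31, 1998.
Tolling adds 168 days: March 31, 1998 + 168 days = September 15, 1998.
September 15, 1998 is a Tuesday and not a legal holiday, so no extension applies.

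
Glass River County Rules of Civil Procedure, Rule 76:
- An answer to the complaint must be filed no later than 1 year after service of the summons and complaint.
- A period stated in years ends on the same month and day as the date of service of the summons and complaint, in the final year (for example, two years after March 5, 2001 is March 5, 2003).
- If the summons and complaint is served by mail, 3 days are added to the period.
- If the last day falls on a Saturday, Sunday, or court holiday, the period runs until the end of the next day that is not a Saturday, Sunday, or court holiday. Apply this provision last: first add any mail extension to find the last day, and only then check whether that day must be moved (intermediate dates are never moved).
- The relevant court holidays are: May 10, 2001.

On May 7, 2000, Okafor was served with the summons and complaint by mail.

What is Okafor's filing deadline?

May 11, 2001

1 year after May 7, 2000 is May 7, 2001.
Service was by mail, adding 3 days: May 7, 2001 + 3 days = May 10, 2001.
May 10, 2001 is a listed holiday. The next qualifying day is May 11, 2001.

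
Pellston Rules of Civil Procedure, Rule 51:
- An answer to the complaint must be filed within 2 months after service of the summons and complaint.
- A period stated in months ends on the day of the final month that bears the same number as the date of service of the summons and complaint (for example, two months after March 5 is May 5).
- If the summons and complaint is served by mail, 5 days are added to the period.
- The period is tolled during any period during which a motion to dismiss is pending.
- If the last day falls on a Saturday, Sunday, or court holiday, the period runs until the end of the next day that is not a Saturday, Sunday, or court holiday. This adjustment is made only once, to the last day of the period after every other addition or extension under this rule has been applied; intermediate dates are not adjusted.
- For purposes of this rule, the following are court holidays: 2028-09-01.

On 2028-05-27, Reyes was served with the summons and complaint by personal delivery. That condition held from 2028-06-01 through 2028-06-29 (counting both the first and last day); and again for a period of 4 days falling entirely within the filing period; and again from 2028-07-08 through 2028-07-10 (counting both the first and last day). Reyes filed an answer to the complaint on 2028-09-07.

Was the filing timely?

2 months after 2028-05-27 is July 27, 2028.
Service was not by mail, so no mail extension applies.
From June 1, 2028 through June 29, 2028 inclusive is 29 days; tolling adds 29 days: July 27, 2028 + 29 days = August 25, 2028.
Tolling adds 4 days: August 25, 2028 + 4 days = August 29, 2028.
From July 8, 2028 through July 10, 2028 inclusive is 3 days; tolling adds 3 days: August 29, 2028 + 3 days = September 1, 2028.
September 1, 2028 is a listed holiday; September 2, 2028 is Saturday; September 3, 2028 is Sunday. The next qualifying day is September 4, 2028.
The deadline is September 4, 2028; the filing on September 7, 2028 is after that date.

No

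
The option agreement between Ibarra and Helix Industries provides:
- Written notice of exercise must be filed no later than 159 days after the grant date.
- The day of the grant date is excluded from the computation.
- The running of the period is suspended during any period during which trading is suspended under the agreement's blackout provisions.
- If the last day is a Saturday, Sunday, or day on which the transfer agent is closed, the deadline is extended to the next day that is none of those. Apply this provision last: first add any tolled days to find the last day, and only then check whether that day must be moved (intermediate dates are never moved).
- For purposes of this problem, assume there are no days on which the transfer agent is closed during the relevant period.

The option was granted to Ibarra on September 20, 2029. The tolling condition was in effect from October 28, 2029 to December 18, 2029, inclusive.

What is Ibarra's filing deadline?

April 19, 2030

159 days after September 20, 2029 is February 26, 2030.
From October 28, 2029 through December 18, 2029 inclusive is 52 days; tolling adds 52 days: February 26, 2030 + 52 days = April 19, 2030.
April 19, 2030 is a Friday and not a day on which the transfer agent is closed, so no extension applies.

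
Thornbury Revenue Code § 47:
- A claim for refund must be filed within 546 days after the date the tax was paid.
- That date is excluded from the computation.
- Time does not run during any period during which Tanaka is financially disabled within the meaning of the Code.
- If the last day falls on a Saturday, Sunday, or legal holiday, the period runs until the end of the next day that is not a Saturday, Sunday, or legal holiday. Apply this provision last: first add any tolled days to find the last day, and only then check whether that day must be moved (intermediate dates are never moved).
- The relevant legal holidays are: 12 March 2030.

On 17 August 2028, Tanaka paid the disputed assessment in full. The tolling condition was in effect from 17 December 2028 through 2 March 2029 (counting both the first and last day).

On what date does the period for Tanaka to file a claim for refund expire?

546 days after 17 August 2028 is February 14, 2030.
From December 17, 2028 through March 2, 2029 inclusive is 76 days; tolling adds 76 days: February 14, 2030 + 76 days = May 1, 2030.
May 1, 2030 is a Wednesday and not a legal holiday, so no extension applies.

May 1, 2030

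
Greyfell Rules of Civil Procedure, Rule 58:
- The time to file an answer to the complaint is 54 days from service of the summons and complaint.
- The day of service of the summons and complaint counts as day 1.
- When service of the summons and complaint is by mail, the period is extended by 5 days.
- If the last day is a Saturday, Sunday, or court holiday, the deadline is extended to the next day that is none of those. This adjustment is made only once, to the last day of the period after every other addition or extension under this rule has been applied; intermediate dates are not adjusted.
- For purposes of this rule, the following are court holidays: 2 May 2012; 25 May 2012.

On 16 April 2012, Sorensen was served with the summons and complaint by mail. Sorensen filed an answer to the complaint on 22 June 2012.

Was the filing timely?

No

Counting 16 April 2012 as day 1, day 54 is June 8, 2012.
Service was by mail, adding 5 days: June 8, 2012 + 5 days = June 13, 2012.
June 13, 2012 is a Wednesday and not a court holiday, so no extension applies.
The deadline is June 13, 2012; the filing on June 22, 2012 is after that date.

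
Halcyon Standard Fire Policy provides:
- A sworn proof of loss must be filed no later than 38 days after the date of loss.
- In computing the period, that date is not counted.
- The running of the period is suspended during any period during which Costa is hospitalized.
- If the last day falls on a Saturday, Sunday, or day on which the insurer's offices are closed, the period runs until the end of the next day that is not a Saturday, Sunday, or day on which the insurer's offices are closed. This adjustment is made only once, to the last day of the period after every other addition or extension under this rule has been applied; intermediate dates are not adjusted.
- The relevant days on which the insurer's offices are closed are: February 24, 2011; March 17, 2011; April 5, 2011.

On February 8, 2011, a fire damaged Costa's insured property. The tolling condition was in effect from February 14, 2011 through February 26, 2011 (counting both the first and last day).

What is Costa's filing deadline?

March 31, 2011

38 days after February 8, 2011 is March 18, 2011.
From February 14, 2011 through February 26, 2011 inclusive is 13 days; tolling adds 13 days: March 18, 2011 + 13 days = March 31, 2011.
March 31, 2011 is a Thursday and not a day on which the insurer's offices are closed, so no extension applies.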